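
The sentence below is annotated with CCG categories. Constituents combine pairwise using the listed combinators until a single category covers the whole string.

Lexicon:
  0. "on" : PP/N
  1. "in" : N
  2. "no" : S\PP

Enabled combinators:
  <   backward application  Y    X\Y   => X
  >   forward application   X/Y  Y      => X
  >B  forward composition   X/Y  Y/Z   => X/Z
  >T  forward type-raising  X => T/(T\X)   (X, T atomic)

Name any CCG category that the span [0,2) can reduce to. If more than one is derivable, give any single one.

PP

[0,3] S   <
  [0,2] PP   >
    [0,1] "on" : PP/N
    [1,2] "in" : N
  [2,3] "no" : S\PP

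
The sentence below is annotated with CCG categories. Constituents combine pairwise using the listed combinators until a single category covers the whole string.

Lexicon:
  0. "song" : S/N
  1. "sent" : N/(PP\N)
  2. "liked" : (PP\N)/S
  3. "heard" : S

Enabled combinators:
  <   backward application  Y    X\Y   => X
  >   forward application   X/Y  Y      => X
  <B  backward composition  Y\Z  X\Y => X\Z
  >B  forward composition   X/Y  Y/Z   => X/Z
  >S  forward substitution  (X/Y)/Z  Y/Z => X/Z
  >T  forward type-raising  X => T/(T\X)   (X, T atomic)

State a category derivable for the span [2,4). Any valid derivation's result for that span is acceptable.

[0,4] S   >
  [0,1] "song" : S/N
  [1,4] N   >
    [1,2] "sent" : N/(PP\N)
    [2,4] PP\N   >
      [2,3] "liked" : (PP\N)/S
      [3,4] "heard" : S

PP\N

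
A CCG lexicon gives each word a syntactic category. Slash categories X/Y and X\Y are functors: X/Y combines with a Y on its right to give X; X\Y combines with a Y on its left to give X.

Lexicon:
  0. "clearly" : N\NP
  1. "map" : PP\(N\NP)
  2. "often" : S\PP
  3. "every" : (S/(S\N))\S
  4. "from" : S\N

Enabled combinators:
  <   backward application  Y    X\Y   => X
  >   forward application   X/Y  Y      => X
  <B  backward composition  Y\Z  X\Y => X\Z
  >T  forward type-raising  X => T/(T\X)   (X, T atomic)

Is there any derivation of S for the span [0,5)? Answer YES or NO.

[0,5] S   >
  [0,4] S/(S\N)   <
    [0,3] S   <
      [0,2] PP   <
        [0,1] "clearly" : N\NP
        [1,2] "map" : PP\(N\NP)
      [2,3] "often" : S\PP
    [3,4] "every" : (S/(S\N))\S
  [4,5] "from" : S\N

YES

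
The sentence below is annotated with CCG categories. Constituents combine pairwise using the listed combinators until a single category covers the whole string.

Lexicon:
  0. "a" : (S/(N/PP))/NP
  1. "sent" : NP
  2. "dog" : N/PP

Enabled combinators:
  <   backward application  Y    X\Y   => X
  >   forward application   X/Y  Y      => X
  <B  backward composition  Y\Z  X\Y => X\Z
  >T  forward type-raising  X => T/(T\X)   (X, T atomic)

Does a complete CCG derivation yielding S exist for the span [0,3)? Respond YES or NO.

YES

[0,3] S   >
  [0,2] S/(N/PP)   >
    [0,1] "a" : (S/(N/PP))/NP
    [1,2] "sent" : NP
  [2,3] "dog" : N/PP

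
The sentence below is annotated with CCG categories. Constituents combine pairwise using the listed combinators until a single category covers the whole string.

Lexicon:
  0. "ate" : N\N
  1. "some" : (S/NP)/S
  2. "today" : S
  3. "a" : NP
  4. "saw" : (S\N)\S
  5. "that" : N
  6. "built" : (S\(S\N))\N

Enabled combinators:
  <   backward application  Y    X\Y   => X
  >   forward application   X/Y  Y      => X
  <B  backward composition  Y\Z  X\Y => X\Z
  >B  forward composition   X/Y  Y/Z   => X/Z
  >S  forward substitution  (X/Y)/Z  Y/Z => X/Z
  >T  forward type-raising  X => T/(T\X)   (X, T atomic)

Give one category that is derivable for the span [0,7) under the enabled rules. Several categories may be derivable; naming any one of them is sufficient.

[0,7] S   <
  [0,5] S\N   <B
    [0,1] "ate" : N\N
    [1,5] S\N   <
      [1,4] S   >
        [1,3] S/NP   >
          [1,2] "some" : (S/NP)/S
          [2,3] "today" : S
        [3,4] "a" : NP
      [4,5] "saw" : (S\N)\S
  [5,7] S\(S\N)   <
    [5,6] "that" : N
    [6,7] "built" : (S\(S\N))\N

S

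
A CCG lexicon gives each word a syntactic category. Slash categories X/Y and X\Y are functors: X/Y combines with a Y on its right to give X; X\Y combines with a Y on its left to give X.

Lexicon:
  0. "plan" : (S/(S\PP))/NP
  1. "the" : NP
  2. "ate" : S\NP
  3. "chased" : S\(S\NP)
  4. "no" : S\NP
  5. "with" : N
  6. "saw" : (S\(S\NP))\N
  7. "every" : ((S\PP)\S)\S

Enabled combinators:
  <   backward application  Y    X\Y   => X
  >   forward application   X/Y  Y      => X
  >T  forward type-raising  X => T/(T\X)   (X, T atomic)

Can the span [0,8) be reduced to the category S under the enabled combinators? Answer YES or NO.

[0,8] S   >
  [0,2] S/(S\PP)   >
    [0,1] "plan" : (S/(S\PP))/NP
    [1,2] "the" : NP
  [2,8] S\PP   <
    [2,4] S   <
      [2,3] "ate" : S\NP
      [3,4] "chased" : S\(S\NP)
    [4,8] (S\PP)\S   <
      [4,7] S   <
        [4,5] "no" : S\NP
        [5,7] S\(S\NP)   <
          [5,6] "with" : N
          [6,7] "saw" : (S\(S\NP))\N
      [7,8] "every" : ((S\PP)\S)\S

YES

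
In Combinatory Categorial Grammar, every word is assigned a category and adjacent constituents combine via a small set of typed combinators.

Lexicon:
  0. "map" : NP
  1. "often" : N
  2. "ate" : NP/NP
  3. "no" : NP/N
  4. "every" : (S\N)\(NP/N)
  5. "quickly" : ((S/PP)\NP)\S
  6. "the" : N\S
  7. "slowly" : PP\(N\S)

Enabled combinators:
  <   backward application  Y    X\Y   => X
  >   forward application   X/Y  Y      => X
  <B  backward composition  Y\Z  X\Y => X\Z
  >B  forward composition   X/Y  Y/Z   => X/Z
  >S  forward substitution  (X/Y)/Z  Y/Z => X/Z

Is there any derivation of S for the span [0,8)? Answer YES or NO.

YES

[0,8] S   >
  [0,6] S/PP   <
    [0,1] "map" : NP
    [1,6] (S/PP)\NP   <
      [1,5] S   <
        [1,2] "often" : N
        [2,5] S\N   <
          [2,4] NP/N   >B
            [2,3] "ate" : NP/NP
            [3,4] "no" : NP/N
          [4,5] "every" : (S\N)\(NP/N)
      [5,6] "quickly" : ((S/PP)\NP)\S
  [6,8] PP   <
    [6,7] "the" : N\S
    [7,8] "slowly" : PP\(N\S)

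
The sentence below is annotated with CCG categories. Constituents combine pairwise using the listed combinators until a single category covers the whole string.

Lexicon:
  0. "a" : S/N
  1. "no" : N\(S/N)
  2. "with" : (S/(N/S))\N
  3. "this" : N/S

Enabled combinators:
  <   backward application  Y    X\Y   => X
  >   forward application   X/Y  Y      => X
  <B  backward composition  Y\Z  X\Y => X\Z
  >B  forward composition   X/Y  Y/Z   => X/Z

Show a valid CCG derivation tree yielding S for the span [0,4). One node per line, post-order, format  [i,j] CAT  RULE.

[0,1] S/N  lex  "a"
[1,2] N\(S/N)  lex  "no"
[0,2] N  <  k=1
[2,3] (S/(N/S))\N  lex  "with"
[0,3] S/(N/S)  <  k=2
[3,4] N/S  lex  "this"
[0,4] S  >  k=3

[0,4] S   >
  [0,3] S/(N/S)   <
    [0,2] N   <
      [0,1] "a" : S/N
      [1,2] "no" : N\(S/N)
    [2,3] "with" : (S/(N/S))\N
  [3,4] "this" : N/S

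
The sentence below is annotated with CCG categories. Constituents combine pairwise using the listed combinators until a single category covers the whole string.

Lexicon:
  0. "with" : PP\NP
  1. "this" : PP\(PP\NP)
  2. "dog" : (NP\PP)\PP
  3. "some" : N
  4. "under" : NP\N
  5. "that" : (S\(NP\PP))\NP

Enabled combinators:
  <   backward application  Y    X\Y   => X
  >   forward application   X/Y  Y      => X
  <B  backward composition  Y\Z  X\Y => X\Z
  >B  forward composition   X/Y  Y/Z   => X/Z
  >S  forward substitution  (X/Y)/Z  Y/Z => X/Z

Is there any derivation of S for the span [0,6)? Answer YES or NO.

[0,6] S   <
  [0,3] NP\PP   <
    [0,2] PP   <
      [0,1] "with" : PP\NP
      [1,2] "this" : PP\(PP\NP)
    [2,3] "dog" : (NP\PP)\PP
  [3,6] S\(NP\PP)   <
    [3,5] NP   <
      [3,4] "some" : N
      [4,5] "under" : NP\N
    [5,6] "that" : (S\(NP\PP))\NP

YES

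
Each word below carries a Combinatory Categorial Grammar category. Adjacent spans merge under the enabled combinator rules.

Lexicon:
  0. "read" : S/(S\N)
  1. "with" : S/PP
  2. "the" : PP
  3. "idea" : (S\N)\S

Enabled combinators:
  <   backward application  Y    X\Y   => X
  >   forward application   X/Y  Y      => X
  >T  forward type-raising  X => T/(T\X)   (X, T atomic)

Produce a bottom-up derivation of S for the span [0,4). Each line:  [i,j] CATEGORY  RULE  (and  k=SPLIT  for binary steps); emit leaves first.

[0,4] S   >
  [0,1] "read" : S/(S\N)
  [1,4] S\N   <
    [1,3] S   >
      [1,2] "with" : S/PP
      [2,3] "the" : PP
    [3,4] "idea" : (S\N)\S

[0,1] S/(S\N)  lex  "read"
[1,2] S/PP  lex  "with"
[2,3] PP  lex  "the"
[1,3] S  >  k=2
[3,4] (S\N)\S  lex  "idea"
[1,4] S\N  <  k=3
[0,4] S  >  k=1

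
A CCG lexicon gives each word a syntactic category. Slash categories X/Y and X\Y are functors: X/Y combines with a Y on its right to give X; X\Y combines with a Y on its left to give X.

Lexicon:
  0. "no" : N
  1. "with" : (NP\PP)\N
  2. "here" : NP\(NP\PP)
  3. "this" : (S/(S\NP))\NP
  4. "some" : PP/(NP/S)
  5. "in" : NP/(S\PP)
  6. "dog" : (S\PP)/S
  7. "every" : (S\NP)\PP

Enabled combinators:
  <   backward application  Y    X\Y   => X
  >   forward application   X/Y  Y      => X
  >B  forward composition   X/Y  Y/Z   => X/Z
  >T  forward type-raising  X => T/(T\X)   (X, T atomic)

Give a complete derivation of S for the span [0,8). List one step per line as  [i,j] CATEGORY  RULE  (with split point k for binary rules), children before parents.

[0,8] S   >
  [0,4] S/(S\NP)   <
    [0,3] NP   <
      [0,2] NP\PP   <
        [0,1] "no" : N
        [1,2] "with" : (NP\PP)\N
      [2,3] "here" : NP\(NP\PP)
    [3,4] "this" : (S/(S\NP))\NP
  [4,8] S\NP   <
    [4,7] PP   >
      [4,5] "some" : PP/(NP/S)
      [5,7] NP/S   >B
        [5,6] "in" : NP/(S\PP)
        [6,7] "dog" : (S\PP)/S
    [7,8] "every" : (S\NP)\PP

[0,1] N  lex  "no"
[1,2] (NP\PP)\N  lex  "with"
[0,2] NP\PP  <  k=1
[2,3] NP\(NP\PP)  lex  "here"
[0,3] NP  <  k=2
[3,4] (S/(S\NP))\NP  lex  "this"
[0,4] S/(S\NP)  <  k=3
[4,5] PP/(NP/S)  lex  "some"
[5,6] NP/(S\PP)  lex  "in"
[6,7] (S\PP)/S  lex  "dog"
[5,7] NP/S  >B  k=6
[4,7] PP  >  k=5
[7,8] (S\NP)\PP  lex  "every"
[4,8] S\NP  <  k=7
[0,8] S  >  k=4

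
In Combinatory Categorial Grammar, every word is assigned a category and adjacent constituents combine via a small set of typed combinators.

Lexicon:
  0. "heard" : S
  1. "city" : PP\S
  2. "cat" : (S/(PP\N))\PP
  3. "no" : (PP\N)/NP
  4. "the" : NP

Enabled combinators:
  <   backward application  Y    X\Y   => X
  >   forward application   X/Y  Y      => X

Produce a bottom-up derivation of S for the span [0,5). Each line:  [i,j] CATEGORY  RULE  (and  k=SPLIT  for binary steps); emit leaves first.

[0,1] S  lex  "heard"
[1,2] PP\S  lex  "city"
[0,2] PP  <  k=1
[2,3] (S/(PP\N))\PP  lex  "cat"
[0,3] S/(PP\N)  <  k=2
[3,4] (PP\N)/NP  lex  "no"
[4,5] NP  lex  "the"
[3,5] PP\N  >  k=4
[0,5] S  >  k=3

[0,5] S   >
  [0,3] S/(PP\N)   <
    [0,2] PP   <
      [0,1] "heard" : S
      [1,2] "city" : PP\S
    [2,3] "cat" : (S/(PP\N))\PP
  [3,5] PP\N   >
    [3,4] "no" : (PP\N)/NP
    [4,5] "the" : NP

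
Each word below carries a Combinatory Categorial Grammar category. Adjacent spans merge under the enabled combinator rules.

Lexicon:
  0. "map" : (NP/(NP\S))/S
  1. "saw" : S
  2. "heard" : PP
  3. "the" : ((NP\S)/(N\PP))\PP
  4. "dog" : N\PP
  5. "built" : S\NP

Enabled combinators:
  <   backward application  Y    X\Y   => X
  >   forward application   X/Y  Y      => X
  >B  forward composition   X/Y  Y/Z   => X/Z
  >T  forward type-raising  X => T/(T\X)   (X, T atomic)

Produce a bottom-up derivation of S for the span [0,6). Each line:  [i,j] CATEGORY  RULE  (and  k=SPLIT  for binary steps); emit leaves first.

[0,6] S   <
  [0,5] NP   >
    [0,2] NP/(NP\S)   >
      [0,1] "map" : (NP/(NP\S))/S
      [1,2] "saw" : S
    [2,5] NP\S   >
      [2,4] (NP\S)/(N\PP)   <
        [2,3] "heard" : PP
        [3,4] "the" : ((NP\S)/(N\PP))\PP
      [4,5] "dog" : N\PP
  [5,6] "built" : S\NP

[0,1] (NP/(NP\S))/S  lex  "map"
[1,2] S  lex  "saw"
[0,2] NP/(NP\S)  >  k=1
[2,3] PP  lex  "heard"
[3,4] ((NP\S)/(N\PP))\PP  lex  "the"
[2,4] (NP\S)/(N\PP)  <  k=3
[4,5] N\PP  lex  "dog"
[2,5] NP\S  >  k=4
[0,5] NP  >  k=2
[5,6] S\NP  lex  "built"
[0,6] S  <  k=5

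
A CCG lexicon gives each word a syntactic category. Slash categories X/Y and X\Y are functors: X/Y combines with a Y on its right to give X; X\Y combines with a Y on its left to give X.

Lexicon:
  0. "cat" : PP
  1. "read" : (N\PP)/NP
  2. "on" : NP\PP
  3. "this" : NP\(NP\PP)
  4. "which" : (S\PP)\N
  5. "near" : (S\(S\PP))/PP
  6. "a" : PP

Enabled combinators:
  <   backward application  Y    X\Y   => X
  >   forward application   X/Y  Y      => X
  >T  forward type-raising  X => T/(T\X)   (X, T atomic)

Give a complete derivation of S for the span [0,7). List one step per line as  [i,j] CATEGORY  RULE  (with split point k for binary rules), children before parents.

[0,1] PP  lex  "cat"
[0,1] N/(N\PP)  >T
[1,2] (N\PP)/NP  lex  "read"
[2,3] NP\PP  lex  "on"
[3,4] NP\(NP\PP)  lex  "this"
[2,4] NP  <  k=3
[1,4] N\PP  >  k=2
[0,4] N  >  k=1
[4,5] (S\PP)\N  lex  "which"
[0,5] S\PP  <  k=4
[5,6] (S\(S\PP))/PP  lex  "near"
[6,7] PP  lex  "a"
[5,7] S\(S\PP)  >  k=6
[0,7] S  <  k=5

[0,7] S   <
  [0,5] S\PP   <
    [0,4] N   >
      [0,1] N/(N\PP)   >T
        [0,1] "cat" : PP
      [1,4] N\PP   >
        [1,2] "read" : (N\PP)/NP
        [2,4] NP   <
          [2,3] "on" : NP\PP
          [3,4] "this" : NP\(NP\PP)
    [4,5] "which" : (S\PP)\N
  [5,7] S\(S\PP)   >
    [5,6] "near" : (S\(S\PP))/PP
    [6,7] "a" : PP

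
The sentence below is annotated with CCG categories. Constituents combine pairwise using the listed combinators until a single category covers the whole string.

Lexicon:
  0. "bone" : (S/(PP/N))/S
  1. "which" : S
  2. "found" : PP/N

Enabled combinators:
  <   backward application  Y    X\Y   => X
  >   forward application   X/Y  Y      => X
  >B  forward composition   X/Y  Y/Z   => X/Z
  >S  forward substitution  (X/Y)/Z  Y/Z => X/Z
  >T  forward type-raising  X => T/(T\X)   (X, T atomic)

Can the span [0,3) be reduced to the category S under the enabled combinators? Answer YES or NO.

[0,3] S   >
  [0,2] S/(PP/N)   >
    [0,1] "bone" : (S/(PP/N))/S
    [1,2] "which" : S
  [2,3] "found" : PP/N

YES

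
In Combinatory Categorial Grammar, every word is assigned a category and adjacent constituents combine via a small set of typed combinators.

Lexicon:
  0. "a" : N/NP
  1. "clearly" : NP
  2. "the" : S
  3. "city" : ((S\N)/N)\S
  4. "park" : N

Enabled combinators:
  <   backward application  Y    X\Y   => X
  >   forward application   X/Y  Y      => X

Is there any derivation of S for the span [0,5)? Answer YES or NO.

[0,5] S   <
  [0,2] N   >
    [0,1] "a" : N/NP
    [1,2] "clearly" : NP
  [2,5] S\N   >
    [2,4] (S\N)/N   <
      [2,3] "the" : S
      [3,4] "city" : ((S\N)/N)\S
    [4,5] "park" : N

YES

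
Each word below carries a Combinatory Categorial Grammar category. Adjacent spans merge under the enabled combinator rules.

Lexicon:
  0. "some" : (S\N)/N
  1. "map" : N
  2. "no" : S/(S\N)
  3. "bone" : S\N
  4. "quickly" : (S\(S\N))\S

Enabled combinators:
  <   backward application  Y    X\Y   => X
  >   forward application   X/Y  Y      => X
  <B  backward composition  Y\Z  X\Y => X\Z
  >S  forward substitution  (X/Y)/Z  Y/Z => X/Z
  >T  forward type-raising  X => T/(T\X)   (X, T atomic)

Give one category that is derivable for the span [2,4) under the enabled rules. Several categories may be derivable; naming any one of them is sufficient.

[0,5] S   <
  [0,2] S\N   >
    [0,1] "some" : (S\N)/N
    [1,2] "map" : N
  [2,5] S\(S\N)   <
    [2,4] S   >
      [2,3] "no" : S/(S\N)
      [3,4] "bone" : S\N
    [4,5] "quickly" : (S\(S\N))\S

S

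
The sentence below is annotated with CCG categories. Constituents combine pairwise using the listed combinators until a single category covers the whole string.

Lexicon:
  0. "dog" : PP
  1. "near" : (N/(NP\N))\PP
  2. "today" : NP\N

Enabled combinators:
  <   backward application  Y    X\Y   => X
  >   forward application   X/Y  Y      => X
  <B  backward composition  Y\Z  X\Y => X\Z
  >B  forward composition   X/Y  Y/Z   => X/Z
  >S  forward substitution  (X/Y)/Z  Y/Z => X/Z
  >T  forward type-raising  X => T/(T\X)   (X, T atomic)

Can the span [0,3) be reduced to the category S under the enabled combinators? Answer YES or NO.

PP (N/(NP\N))\PP NP\N
CKY chart[0,3] = {N, N/(N\N), NP/(NP\N), PP/(PP\N), S/(S\N)}; S ∉ chart

NO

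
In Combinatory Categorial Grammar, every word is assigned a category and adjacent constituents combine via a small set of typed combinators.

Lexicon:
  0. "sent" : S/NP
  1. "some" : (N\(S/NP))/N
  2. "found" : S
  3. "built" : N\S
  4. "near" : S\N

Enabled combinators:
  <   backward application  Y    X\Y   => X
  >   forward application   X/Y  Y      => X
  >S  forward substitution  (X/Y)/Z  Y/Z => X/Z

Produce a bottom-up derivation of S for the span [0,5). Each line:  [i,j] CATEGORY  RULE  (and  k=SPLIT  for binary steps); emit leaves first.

[0,5] S   <
  [0,4] N   <
    [0,1] "sent" : S/NP
    [1,4] N\(S/NP)   >
      [1,2] "some" : (N\(S/NP))/N
      [2,4] N   <
        [2,3] "found" : S
        [3,4] "built" : N\S
  [4,5] "near" : S\N

[0,1] S/NP  lex  "sent"
[1,2] (N\(S/NP))/N  lex  "some"
[2,3] S  lex  "found"
[3,4] N\S  lex  "built"
[2,4] N  <  k=3
[1,4] N\(S/NP)  >  k=2
[0,4] N  <  k=1
[4,5] S\N  lex  "near"
[0,5] S  <  k=4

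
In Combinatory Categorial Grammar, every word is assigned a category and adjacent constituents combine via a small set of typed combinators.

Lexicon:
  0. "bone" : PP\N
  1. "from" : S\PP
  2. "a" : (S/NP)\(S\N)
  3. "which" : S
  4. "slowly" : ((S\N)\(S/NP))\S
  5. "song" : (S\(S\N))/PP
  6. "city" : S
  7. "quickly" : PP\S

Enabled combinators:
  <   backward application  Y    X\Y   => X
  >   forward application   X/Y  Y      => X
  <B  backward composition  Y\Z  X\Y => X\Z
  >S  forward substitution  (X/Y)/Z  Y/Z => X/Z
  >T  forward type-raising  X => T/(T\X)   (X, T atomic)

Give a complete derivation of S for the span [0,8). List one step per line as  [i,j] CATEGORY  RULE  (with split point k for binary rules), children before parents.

[0,1] PP\N  lex  "bone"
[1,2] S\PP  lex  "from"
[0,2] S\N  <B  k=1
[2,3] (S/NP)\(S\N)  lex  "a"
[0,3] S/NP  <  k=2
[3,4] S  lex  "which"
[4,5] ((S\N)\(S/NP))\S  lex  "slowly"
[3,5] (S\N)\(S/NP)  <  k=4
[0,5] S\N  <  k=3
[5,6] (S\(S\N))/PP  lex  "song"
[6,7] S  lex  "city"
[6,7] PP/(PP\S)  >T
[7,8] PP\S  lex  "quickly"
[6,8] PP  >  k=7
[5,8] S\(S\N)  >  k=6
[0,8] S  <  k=5

[0,8] S   <
  [0,5] S\N   <
    [0,3] S/NP   <
      [0,2] S\N   <B
        [0,1] "bone" : PP\N
        [1,2] "from" : S\PP
      [2,3] "a" : (S/NP)\(S\N)
    [3,5] (S\N)\(S/NP)   <
      [3,4] "which" : S
      [4,5] "slowly" : ((S\N)\(S/NP))\S
  [5,8] S\(S\N)   >
    [5,6] "song" : (S\(S\N))/PP
    [6,8] PP   >
      [6,7] PP/(PP\S)   >T
        [6,7] "city" : S
      [7,8] "quickly" : PP\S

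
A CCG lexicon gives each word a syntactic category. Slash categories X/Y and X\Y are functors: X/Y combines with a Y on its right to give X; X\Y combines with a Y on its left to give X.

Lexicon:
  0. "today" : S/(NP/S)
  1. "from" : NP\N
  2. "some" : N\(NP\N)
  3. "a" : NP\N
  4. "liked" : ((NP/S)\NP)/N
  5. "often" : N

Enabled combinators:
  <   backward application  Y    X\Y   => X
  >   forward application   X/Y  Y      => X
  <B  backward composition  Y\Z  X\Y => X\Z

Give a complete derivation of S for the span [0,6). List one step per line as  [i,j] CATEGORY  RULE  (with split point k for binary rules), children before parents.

[0,6] S   >
  [0,1] "today" : S/(NP/S)
  [1,6] NP/S   <
    [1,4] NP   <
      [1,3] N   <
        [1,2] "from" : NP\N
        [2,3] "some" : N\(NP\N)
      [3,4] "a" : NP\N
    [4,6] (NP/S)\NP   >
      [4,5] "liked" : ((NP/S)\NP)/N
      [5,6] "often" : N

[0,1] S/(NP/S)  lex  "today"
[1,2] NP\N  lex  "from"
[2,3] N\(NP\N)  lex  "some"
[1,3] N  <  k=2
[3,4] NP\N  lex  "a"
[1,4] NP  <  k=3
[4,5] ((NP/S)\NP)/N  lex  "liked"
[5,6] N  lex  "often"
[4,6] (NP/S)\NP  >  k=5
[1,6] NP/S  <  k=4
[0,6] S  >  k=1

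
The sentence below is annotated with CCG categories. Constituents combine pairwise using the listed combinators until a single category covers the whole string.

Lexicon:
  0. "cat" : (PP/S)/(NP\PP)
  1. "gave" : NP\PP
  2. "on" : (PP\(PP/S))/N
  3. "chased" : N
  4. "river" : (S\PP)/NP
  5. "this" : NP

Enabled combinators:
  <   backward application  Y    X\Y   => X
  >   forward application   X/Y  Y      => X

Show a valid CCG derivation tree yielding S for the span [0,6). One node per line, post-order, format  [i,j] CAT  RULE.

[0,1] (PP/S)/(NP\PP)  lex  "cat"
[1,2] NP\PP  lex  "gave"
[0,2] PP/S  >  k=1
[2,3] (PP\(PP/S))/N  lex  "on"
[3,4] N  lex  "chased"
[2,4] PP\(PP/S)  >  k=3
[0,4] PP  <  k=2
[4,5] (S\PP)/NP  lex  "river"
[5,6] NP  lex  "this"
[4,6] S\PP  >  k=5
[0,6] S  <  k=4

[0,6] S   <
  [0,4] PP   <
    [0,2] PP/S   >
      [0,1] "cat" : (PP/S)/(NP\PP)
      [1,2] "gave" : NP\PP
    [2,4] PP\(PP/S)   >
      [2,3] "on" : (PP\(PP/S))/N
      [3,4] "chased" : N
  [4,6] S\PP   >
    [4,5] "river" : (S\PP)/NP
    [5,6] "this" : NP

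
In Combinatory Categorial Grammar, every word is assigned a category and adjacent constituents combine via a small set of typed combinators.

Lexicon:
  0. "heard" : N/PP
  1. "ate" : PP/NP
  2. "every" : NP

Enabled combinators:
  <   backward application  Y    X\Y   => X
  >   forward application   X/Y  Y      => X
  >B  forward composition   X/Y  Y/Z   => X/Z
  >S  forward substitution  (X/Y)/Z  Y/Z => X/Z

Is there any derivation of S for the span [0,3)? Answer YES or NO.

NO

N/PP PP/NP NP
CKY chart[0,3] = {N}; S ∉ chart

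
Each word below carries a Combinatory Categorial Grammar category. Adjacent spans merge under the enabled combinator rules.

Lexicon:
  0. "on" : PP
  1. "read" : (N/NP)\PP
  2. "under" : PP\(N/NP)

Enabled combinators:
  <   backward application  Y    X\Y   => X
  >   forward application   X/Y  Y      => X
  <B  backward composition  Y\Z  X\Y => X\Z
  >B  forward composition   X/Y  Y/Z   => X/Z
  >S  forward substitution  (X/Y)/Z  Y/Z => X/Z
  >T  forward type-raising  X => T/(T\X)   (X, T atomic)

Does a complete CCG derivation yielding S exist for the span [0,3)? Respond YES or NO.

NO

PP (N/NP)\PP PP\(N/NP)
CKY chart[0,3] = {N/(N\PP), NP/(NP\PP), PP, PP/(PP\PP), S/(S\PP)}; S ∉ chart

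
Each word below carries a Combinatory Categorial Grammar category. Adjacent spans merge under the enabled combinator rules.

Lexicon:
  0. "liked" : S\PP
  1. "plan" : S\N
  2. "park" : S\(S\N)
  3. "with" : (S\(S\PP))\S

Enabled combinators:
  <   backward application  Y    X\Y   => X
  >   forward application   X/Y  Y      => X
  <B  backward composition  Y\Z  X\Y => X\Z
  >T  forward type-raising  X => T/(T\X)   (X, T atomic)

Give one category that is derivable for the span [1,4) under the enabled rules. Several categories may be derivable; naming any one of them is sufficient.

[0,4] S   <
  [0,1] "liked" : S\PP
  [1,4] S\(S\PP)   <
    [1,3] S   <
      [1,2] "plan" : S\N
      [2,3] "park" : S\(S\N)
    [3,4] "with" : (S\(S\PP))\S

S\(S\PP)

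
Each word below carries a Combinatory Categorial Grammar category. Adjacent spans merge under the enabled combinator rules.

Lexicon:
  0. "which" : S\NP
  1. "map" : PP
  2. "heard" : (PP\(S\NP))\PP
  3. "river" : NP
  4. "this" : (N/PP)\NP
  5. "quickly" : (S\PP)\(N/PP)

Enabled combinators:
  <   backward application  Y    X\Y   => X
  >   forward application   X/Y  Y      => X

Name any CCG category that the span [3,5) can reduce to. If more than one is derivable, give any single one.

N/PP

[0,6] S   <
  [0,3] PP   <
    [0,1] "which" : S\NP
    [1,3] PP\(S\NP)   <
      [1,2] "map" : PP
      [2,3] "heard" : (PP\(S\NP))\PP
  [3,6] S\PP   <
    [3,5] N/PP   <
      [3,4] "river" : NP
      [4,5] "this" : (N/PP)\NP
    [5,6] "quickly" : (S\PP)\(N/PP)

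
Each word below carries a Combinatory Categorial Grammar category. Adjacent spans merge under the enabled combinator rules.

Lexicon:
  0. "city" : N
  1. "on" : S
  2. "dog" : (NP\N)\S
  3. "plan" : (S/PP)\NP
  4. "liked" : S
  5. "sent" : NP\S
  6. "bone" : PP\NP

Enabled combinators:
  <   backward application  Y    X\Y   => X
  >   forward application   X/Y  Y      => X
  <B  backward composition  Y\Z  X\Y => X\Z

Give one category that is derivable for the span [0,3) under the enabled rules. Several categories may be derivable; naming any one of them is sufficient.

NP

[0,7] S   >
  [0,4] S/PP   <
    [0,3] NP   <
      [0,1] "city" : N
      [1,3] NP\N   <
        [1,2] "on" : S
        [2,3] "dog" : (NP\N)\S
    [3,4] "plan" : (S/PP)\NP
  [4,7] PP   <
    [4,5] "liked" : S
    [5,7] PP\S   <B
      [5,6] "sent" : NP\S
      [6,7] "bone" : PP\NP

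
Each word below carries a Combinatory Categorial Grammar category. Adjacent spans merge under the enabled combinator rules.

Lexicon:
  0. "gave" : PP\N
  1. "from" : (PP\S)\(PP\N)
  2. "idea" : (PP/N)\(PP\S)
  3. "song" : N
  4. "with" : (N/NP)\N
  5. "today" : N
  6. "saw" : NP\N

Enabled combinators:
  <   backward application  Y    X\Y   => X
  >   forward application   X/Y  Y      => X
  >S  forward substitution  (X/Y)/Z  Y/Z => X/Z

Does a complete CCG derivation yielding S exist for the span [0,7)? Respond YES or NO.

PP\N (PP\S)\(PP\N) (PP/N)\(PP\S) N (N/NP)\N N NP\N
CKY chart[0,7] = {PP}; S ∉ chart

NO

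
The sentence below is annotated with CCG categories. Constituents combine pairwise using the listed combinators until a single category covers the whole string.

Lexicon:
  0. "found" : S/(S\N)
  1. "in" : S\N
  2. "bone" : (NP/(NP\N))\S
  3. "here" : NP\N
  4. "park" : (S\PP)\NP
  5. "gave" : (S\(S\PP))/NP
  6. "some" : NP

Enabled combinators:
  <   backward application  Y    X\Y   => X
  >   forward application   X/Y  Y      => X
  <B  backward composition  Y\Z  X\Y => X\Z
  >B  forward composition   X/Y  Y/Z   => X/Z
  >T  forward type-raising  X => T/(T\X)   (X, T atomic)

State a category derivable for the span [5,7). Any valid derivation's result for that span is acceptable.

S\(S\PP)

[0,7] S   <
  [0,5] S\PP   <
    [0,4] NP   >
      [0,3] NP/(NP\N)   <
        [0,2] S   >
          [0,1] "found" : S/(S\N)
          [1,2] "in" : S\N
        [2,3] "bone" : (NP/(NP\N))\S
      [3,4] "here" : NP\N
    [4,5] "park" : (S\PP)\NP
  [5,7] S\(S\PP)   >
    [5,6] "gave" : (S\(S\PP))/NP
    [6,7] "some" : NP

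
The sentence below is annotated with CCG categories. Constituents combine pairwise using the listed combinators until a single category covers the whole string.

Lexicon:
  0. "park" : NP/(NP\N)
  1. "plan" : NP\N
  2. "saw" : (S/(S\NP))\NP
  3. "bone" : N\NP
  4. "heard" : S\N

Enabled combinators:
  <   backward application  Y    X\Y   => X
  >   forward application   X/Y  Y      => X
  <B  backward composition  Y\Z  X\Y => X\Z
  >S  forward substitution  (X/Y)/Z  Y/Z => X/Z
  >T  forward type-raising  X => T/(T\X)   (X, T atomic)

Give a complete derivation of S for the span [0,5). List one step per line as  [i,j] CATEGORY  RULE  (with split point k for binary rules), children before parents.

[0,5] S   >
  [0,3] S/(S\NP)   <
    [0,2] NP   >
      [0,1] "park" : NP/(NP\N)
      [1,2] "plan" : NP\N
    [2,3] "saw" : (S/(S\NP))\NP
  [3,5] S\NP   <B
    [3,4] "bone" : N\NP
    [4,5] "heard" : S\N

[0,1] NP/(NP\N)  lex  "park"
[1,2] NP\N  lex  "plan"
[0,2] NP  >  k=1
[2,3] (S/(S\NP))\NP  lex  "saw"
[0,3] S/(S\NP)  <  k=2
[3,4] N\NP  lex  "bone"
[4,5] S\N  lex  "heard"
[3,5] S\NP  <B  k=4
[0,5] S  >  k=3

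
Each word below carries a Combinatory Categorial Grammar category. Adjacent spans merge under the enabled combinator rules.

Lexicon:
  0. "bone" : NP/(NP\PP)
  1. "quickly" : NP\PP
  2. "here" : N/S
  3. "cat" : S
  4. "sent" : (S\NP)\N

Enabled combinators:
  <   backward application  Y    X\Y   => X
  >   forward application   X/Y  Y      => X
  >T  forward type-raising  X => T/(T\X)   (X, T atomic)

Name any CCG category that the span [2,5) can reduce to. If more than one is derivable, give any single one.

[0,5] S   <
  [0,2] NP   >
    [0,1] "bone" : NP/(NP\PP)
    [1,2] "quickly" : NP\PP
  [2,5] S\NP   <
    [2,4] N   >
      [2,3] "here" : N/S
      [3,4] "cat" : S
    [4,5] "sent" : (S\NP)\N

S\NP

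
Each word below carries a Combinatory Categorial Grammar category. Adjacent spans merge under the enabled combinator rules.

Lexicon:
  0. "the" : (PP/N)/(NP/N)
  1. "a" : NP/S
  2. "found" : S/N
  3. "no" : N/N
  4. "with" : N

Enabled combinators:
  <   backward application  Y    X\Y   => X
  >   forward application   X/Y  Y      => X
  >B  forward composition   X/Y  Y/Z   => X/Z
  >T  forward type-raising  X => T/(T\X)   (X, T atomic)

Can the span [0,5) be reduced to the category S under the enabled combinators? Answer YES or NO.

(PP/N)/(NP/N) NP/S S/N N/N N
CKY chart[0,5] = {N/(N\PP), NP/(NP\PP), PP, PP/(N\N), PP/(PP\PP), S/(S\PP)}; S ∉ chart

NO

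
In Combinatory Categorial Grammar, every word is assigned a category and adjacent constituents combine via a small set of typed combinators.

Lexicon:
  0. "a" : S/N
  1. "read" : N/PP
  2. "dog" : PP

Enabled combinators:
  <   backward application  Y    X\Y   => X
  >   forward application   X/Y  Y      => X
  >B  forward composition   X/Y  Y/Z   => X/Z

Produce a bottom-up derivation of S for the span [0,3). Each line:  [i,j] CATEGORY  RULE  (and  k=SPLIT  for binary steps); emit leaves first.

[0,3] S   >
  [0,1] "a" : S/N
  [1,3] N   >
    [1,2] "read" : N/PP
    [2,3] "dog" : PP

[0,1] S/N  lex  "a"
[1,2] N/PP  lex  "read"
[2,3] PP  lex  "dog"
[1,3] N  >  k=2
[0,3] S  >  k=1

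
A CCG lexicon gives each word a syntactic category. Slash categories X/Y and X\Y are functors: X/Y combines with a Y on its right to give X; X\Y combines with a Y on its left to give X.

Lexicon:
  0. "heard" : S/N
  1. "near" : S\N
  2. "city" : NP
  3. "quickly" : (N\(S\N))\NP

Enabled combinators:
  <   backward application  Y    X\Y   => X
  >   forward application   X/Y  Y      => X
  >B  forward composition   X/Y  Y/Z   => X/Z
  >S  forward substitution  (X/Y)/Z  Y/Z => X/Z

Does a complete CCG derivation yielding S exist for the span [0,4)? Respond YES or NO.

YES

[0,4] S   >
  [0,1] "heard" : S/N
  [1,4] N   <
    [1,2] "near" : S\N
    [2,4] N\(S\N)   <
      [2,3] "city" : NP
      [3,4] "quickly" : (N\(S\N))\NP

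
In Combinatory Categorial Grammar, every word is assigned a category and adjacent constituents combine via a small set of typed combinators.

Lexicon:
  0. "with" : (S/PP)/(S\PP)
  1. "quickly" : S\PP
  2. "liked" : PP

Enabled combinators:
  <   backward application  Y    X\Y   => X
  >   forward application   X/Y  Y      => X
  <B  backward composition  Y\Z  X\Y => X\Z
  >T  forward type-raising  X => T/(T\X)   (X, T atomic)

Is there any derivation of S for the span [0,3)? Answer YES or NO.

[0,3] S   >
  [0,2] S/PP   >
    [0,1] "with" : (S/PP)/(S\PP)
    [1,2] "quickly" : S\PP
  [2,3] "liked" : PP

YES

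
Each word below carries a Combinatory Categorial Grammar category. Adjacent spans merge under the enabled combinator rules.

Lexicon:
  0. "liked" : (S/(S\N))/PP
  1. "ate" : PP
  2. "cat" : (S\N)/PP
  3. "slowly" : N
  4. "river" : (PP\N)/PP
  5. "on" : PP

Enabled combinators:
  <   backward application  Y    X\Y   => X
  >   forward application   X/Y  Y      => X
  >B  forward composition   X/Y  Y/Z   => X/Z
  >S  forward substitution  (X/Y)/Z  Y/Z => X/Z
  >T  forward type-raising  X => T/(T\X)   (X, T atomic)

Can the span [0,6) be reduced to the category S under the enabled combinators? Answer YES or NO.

[0,6] S   >
  [0,2] S/(S\N)   >
    [0,1] "liked" : (S/(S\N))/PP
    [1,2] "ate" : PP
  [2,6] S\N   >
    [2,3] "cat" : (S\N)/PP
    [3,6] PP   >
      [3,4] PP/(PP\N)   >T
        [3,4] "slowly" : N
      [4,6] PP\N   >
        [4,5] "river" : (PP\N)/PP
        [5,6] "on" : PP

YES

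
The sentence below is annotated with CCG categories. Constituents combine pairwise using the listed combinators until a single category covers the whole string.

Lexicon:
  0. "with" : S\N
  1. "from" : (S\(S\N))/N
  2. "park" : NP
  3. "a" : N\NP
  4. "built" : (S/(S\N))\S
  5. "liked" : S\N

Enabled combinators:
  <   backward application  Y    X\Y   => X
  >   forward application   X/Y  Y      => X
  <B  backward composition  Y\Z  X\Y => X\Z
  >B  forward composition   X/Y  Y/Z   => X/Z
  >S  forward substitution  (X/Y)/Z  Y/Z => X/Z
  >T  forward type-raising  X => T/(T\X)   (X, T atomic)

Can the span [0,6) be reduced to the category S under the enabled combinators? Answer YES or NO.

[0,6] S   >
  [0,5] S/(S\N)   <
    [0,4] S   <
      [0,1] "with" : S\N
      [1,4] S\(S\N)   >
        [1,2] "from" : (S\(S\N))/N
        [2,4] N   >
          [2,3] N/(N\NP)   >T
            [2,3] "park" : NP
          [3,4] "a" : N\NP
    [4,5] "built" : (S/(S\N))\S
  [5,6] "liked" : S\N

YES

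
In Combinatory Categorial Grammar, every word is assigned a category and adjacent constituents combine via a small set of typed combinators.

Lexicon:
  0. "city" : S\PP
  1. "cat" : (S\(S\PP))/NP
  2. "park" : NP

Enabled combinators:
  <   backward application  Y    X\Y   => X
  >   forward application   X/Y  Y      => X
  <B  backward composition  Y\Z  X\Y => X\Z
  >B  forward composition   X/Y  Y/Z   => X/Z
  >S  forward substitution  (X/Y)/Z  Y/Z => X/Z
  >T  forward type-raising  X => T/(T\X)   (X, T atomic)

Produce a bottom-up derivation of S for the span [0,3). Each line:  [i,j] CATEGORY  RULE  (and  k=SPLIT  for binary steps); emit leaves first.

[0,3] S   <
  [0,1] "city" : S\PP
  [1,3] S\(S\PP)   >
    [1,2] "cat" : (S\(S\PP))/NP
    [2,3] "park" : NP

[0,1] S\PP  lex  "city"
[1,2] (S\(S\PP))/NP  lex  "cat"
[2,3] NP  lex  "park"
[1,3] S\(S\PP)  >  k=2
[0,3] S  <  k=1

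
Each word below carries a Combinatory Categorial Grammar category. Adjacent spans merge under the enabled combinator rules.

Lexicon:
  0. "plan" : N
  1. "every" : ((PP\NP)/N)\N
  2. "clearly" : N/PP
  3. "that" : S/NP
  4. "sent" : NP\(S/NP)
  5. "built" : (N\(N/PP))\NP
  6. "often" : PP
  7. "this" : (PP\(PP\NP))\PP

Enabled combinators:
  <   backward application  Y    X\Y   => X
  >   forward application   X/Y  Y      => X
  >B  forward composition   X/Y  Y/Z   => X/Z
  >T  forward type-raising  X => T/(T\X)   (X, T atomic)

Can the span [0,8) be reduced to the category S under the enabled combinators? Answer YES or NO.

N ((PP\NP)/N)\N N/PP S/NP NP\(S/NP) (N\(N/PP))\NP PP (PP\(PP\NP))\PP
CKY chart[0,8] = {N/(N\PP), NP/(NP\PP), PP, PP/(PP\PP), S/(S\PP)}; S ∉ chart

NO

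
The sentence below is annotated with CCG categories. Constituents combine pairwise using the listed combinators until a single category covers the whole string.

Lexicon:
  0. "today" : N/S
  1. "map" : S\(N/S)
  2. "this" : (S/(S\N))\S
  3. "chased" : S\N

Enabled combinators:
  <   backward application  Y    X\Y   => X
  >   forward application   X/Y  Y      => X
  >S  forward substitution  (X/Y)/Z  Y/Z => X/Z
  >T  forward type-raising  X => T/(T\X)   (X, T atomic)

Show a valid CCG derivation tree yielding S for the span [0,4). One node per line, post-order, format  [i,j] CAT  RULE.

[0,4] S   >
  [0,3] S/(S\N)   <
    [0,2] S   <
      [0,1] "today" : N/S
      [1,2] "map" : S\(N/S)
    [2,3] "this" : (S/(S\N))\S
  [3,4] "chased" : S\N

[0,1] N/S  lex  "today"
[1,2] S\(N/S)  lex  "map"
[0,2] S  <  k=1
[2,3] (S/(S\N))\S  lex  "this"
[0,3] S/(S\N)  <  k=2
[3,4] S\N  lex  "chased"
[0,4] S  >  k=3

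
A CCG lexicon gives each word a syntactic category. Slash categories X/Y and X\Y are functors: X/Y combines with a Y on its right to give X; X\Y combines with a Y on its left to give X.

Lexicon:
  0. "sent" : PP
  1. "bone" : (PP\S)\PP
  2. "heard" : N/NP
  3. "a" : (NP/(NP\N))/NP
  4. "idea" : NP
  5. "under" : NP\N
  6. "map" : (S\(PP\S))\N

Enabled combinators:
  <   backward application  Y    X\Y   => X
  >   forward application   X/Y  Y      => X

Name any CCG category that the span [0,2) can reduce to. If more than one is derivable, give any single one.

[0,7] S   <
  [0,2] PP\S   <
    [0,1] "sent" : PP
    [1,2] "bone" : (PP\S)\PP
  [2,7] S\(PP\S)   <
    [2,6] N   >
      [2,3] "heard" : N/NP
      [3,6] NP   >
        [3,5] NP/(NP\N)   >
          [3,4] "a" : (NP/(NP\N))/NP
          [4,5] "idea" : NP
        [5,6] "under" : NP\N
    [6,7] "map" : (S\(PP\S))\N

PP\S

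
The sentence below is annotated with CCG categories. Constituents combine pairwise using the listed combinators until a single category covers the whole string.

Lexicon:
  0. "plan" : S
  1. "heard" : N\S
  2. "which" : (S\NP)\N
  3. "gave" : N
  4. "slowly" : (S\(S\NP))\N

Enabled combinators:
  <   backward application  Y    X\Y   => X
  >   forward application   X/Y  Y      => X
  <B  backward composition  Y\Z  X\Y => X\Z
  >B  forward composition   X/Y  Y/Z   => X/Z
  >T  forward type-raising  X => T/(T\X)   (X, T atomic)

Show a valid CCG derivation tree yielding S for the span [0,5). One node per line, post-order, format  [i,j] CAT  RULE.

[0,1] S  lex  "plan"
[1,2] N\S  lex  "heard"
[0,2] N  <  k=1
[2,3] (S\NP)\N  lex  "which"
[0,3] S\NP  <  k=2
[3,4] N  lex  "gave"
[4,5] (S\(S\NP))\N  lex  "slowly"
[3,5] S\(S\NP)  <  k=4
[0,5] S  <  k=3

[0,5] S   <
  [0,3] S\NP   <
    [0,2] N   <
      [0,1] "plan" : S
      [1,2] "heard" : N\S
    [2,3] "which" : (S\NP)\N
  [3,5] S\(S\NP)   <
    [3,4] "gave" : N
    [4,5] "slowly" : (S\(S\NP))\N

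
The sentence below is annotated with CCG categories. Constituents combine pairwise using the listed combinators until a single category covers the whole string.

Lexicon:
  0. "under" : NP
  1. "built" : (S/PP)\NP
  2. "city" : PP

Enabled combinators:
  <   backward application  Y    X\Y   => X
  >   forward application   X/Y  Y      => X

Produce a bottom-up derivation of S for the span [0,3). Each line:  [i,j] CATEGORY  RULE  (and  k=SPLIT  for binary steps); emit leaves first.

[0,1] NP  lex  "under"
[1,2] (S/PP)\NP  lex  "built"
[0,2] S/PP  <  k=1
[2,3] PP  lex  "city"
[0,3] S  >  k=2

[0,3] S   >
  [0,2] S/PP   <
    [0,1] "under" : NP
    [1,2] "built" : (S/PP)\NP
  [2,3] "city" : PP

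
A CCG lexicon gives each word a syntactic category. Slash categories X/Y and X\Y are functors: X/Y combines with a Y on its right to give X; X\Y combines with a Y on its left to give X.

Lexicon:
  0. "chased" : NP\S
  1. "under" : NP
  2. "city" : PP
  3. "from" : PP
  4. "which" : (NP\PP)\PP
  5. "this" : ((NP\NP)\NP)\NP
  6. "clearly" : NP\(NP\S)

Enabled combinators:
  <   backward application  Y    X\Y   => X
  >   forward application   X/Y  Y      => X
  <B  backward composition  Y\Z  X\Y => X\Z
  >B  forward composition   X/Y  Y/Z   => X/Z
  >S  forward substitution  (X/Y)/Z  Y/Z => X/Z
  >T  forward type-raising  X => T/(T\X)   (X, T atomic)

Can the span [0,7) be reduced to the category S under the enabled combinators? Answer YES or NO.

NP\S NP PP PP (NP\PP)\PP ((NP\NP)\NP)\NP NP\(NP\S)
CKY chart[0,7] = {N/(N\NP), NP, NP/(NP\NP), PP/(PP\NP), S/(S\NP)}; S ∉ chart

NO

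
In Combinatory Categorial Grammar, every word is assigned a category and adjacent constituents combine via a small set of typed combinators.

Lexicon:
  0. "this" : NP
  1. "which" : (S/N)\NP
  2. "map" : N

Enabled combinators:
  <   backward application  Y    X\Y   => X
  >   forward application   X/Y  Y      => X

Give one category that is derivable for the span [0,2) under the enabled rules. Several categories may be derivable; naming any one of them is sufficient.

[0,3] S   >
  [0,2] S/N   <
    [0,1] "this" : NP
    [1,2] "which" : (S/N)\NP
  [2,3] "map" : N

S/N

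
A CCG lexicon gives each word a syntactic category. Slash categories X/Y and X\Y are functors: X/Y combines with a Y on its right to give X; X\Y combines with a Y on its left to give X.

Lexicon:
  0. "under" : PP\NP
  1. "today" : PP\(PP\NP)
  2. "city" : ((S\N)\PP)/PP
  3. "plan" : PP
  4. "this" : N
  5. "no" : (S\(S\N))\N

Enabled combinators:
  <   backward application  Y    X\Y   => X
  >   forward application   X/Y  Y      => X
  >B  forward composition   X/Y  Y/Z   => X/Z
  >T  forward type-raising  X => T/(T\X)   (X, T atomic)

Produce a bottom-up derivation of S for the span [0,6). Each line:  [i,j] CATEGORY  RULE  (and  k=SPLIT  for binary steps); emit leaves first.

[0,1] PP\NP  lex  "under"
[1,2] PP\(PP\NP)  lex  "today"
[0,2] PP  <  k=1
[2,3] ((S\N)\PP)/PP  lex  "city"
[3,4] PP  lex  "plan"
[2,4] (S\N)\PP  >  k=3
[0,4] S\N  <  k=2
[4,5] N  lex  "this"
[5,6] (S\(S\N))\N  lex  "no"
[4,6] S\(S\N)  <  k=5
[0,6] S  <  k=4

[0,6] S   <
  [0,4] S\N   <
    [0,2] PP   <
      [0,1] "under" : PP\NP
      [1,2] "today" : PP\(PP\NP)
    [2,4] (S\N)\PP   >
      [2,3] "city" : ((S\N)\PP)/PP
      [3,4] "plan" : PP
  [4,6] S\(S\N)   <
    [4,5] "this" : N
    [5,6] "no" : (S\(S\N))\N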